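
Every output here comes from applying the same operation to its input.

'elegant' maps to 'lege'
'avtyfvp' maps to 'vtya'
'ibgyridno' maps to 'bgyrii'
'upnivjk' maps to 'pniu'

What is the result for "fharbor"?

harf

Each output is the input with this applied: delete the last 3 characters, then move the first character to the end.
Starting from "fharbor": after the first operation, "fhar"; after the second, "harf".
(Check on "elegant": → "eleg" → "lege" ✓)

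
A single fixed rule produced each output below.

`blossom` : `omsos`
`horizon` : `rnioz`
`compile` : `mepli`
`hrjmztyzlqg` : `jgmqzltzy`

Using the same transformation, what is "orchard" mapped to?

Each output is the input with this applied: delete the first 2 characters, then take characters alternately from the front and the back (1st, last, 2nd, 2nd-last, ...).
So "orchard" becomes "cdhra".

cdhra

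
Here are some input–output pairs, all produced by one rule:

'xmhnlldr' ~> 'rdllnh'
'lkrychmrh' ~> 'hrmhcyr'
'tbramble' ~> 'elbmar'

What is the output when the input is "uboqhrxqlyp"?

Each output is the input with this applied: reverse the string, then delete the last 2 characters.
Starting from "uboqhrxqlyp": after the first operation, "pylqxrhqobu"; after the second, "pylqxrhqo".

pylqxrhqo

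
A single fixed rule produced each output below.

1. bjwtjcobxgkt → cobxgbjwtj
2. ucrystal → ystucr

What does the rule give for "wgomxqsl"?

mxqwgo

The pattern: delete the last 2 characters, then swap the front and back halves of the string.
Starting from "wgomxqsl": after the first operation, "wgomxq"; after the second, "mxqwgo".
(Check on "bjwtjcobxgkt": → "bjwtjcobxg" → "cobxgbjwtj" ✓)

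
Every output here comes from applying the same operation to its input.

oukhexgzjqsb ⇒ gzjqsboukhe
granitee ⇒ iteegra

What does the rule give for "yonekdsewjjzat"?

The transformation: swap the front and back halves of the string, then delete the last character.
Doing the same to "yonekdsewjjzat": "ewjjzatyonekd".

ewjjzatyonekd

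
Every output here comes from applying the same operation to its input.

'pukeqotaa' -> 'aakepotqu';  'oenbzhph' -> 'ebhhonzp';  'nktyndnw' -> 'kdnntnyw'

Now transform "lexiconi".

Looking at the pairs, the operation is to sort the characters into alphabetical order, then swap each adjacent pair of characters (1↔2, 3↔4, ...).
Working it through for "lexiconi": intermediate "ceiilnox", final "eciinlxo".

eciinlxo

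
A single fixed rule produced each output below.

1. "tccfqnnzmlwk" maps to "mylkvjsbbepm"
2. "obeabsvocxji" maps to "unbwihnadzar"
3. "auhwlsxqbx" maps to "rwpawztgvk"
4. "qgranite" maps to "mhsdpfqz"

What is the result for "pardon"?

cnmozq

What's happening: swap the front and back halves of the string, then shift every letter 1 place backward in the alphabet (wrapping around).
For "pardon", step one produces "donpar"; step two turns that into "cnmozq".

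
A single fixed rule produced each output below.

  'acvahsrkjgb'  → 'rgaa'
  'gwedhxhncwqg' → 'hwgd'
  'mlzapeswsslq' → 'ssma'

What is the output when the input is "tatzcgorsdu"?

odtz

The rule is to keep one character in every 3, starting at position 1 (positions 1st, 4th, 7th, ...), then move the last 2 characters to the front (rotate right by 2).
Starting from "tatzcgorsdu": after the first operation, "tzod"; after the second, "odtz".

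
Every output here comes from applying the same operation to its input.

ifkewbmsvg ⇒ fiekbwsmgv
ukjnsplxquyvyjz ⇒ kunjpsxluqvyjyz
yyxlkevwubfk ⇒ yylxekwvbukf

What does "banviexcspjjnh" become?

abvneicxpsjjhn

The rule is to swap each adjacent pair of characters (1↔2, 3↔4, ...).
So "banviexcspjjnh" becomes "abvneicxpsjjhn".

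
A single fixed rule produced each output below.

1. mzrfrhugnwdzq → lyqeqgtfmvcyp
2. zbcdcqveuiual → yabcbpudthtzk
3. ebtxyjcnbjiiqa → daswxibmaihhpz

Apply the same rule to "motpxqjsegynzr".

lnsowpirdfxmyq

Rule — shift every letter 1 place backward in the alphabet (wrapping around).
So "motpxqjsegynzr" becomes "lnsowpirdfxmyq".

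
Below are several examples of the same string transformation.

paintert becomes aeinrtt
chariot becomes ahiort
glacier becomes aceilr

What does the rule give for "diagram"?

aagimr

What's happening: delete the first character, then sort the characters into alphabetical order.
"diagram" → "aagimr".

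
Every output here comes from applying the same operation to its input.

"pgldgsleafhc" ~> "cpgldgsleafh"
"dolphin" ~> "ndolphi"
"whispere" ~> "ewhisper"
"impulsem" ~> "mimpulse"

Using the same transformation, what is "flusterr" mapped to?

rfluster

What's happening: move the last character to the front.
So "flusterr" becomes "rfluster".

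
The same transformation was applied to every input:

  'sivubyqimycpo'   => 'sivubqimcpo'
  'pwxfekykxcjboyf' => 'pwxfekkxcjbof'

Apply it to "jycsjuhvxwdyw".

The transformation: remove every "y".
Doing the same to "jycsjuhvxwdyw": "jcsjuhvxwdw".

jcsjuhvxwdw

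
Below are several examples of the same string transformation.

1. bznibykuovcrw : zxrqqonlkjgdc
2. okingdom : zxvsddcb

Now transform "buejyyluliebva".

The rule is to shift every letter 11 places backward in the alphabet (wrapping around), then sort the characters into reverse alphabetical order.
Starting from "buejyyluliebva": after the first operation, "qjtynnajaxtqkp"; after the second, "yxttqqpnnkjjaa".

yxttqqpnnkjjaa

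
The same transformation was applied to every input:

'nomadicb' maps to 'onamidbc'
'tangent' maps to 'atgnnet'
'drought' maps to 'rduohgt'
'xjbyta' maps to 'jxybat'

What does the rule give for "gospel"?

The pattern: swap each adjacent pair of characters (1↔2, 3↔4, ...).
Doing the same to "gospel": "ogpsle".

ogpsle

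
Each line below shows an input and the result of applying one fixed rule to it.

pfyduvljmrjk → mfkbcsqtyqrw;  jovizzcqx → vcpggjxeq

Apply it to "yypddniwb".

Rule — move the first character to the end, then shift every letter 7 places forward in the alphabet (wrapping around).
Applying both steps to "yypddniwb": "ypddniwby", then "fwkkupdif".

fwkkupdif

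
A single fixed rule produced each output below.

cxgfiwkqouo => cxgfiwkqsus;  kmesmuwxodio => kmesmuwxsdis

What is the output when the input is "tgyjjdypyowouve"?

tgyjjdypyswsuve

The transformation: replace every "o" with "s".
Doing the same to "tgyjjdypyowouve": "tgyjjdypyswsuve".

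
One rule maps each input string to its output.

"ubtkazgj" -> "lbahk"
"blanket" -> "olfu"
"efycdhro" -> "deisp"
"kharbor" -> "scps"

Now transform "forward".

xbse

Looking at the pairs, the operation is to shift every letter 1 place forward in the alphabet (wrapping around), then delete the first 3 characters.
Applying both steps to "forward": "gpsxbse", then "xbse".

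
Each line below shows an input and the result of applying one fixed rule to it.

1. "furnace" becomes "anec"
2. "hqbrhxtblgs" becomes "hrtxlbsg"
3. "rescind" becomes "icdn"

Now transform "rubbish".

ibhs

Rule — delete the first 3 characters, then swap each adjacent pair of characters (1↔2, 3↔4, ...).
"rubbish" → "bish" → "ibhs".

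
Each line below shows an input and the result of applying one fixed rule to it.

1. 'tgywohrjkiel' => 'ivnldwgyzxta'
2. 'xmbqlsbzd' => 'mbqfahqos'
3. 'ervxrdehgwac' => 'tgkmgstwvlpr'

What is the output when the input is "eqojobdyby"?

Looking at the pairs, the operation is to shift every letter 11 places backward in the alphabet (wrapping around).
On "eqojobdyby" that produces "tfdydqsnqn".

tfdydqsnqn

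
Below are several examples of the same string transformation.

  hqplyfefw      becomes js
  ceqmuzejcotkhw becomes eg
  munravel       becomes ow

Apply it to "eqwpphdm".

Each output is the input with this applied: shift every letter 2 places forward in the alphabet (wrapping around), then keep only the first 2 characters.
Starting from "eqwpphdm": after the first operation, "gsyrrjfo"; after the second, "gs".

gs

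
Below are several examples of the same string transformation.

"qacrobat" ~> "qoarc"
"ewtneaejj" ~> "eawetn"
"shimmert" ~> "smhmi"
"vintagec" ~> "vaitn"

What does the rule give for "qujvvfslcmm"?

qlusjfvv

In each case the input is transformed by: delete the last 3 characters, then take characters alternately from the front and the back (1st, last, 2nd, 2nd-last, ...).
Starting from "qujvvfslcmm": after the first operation, "qujvvfsl"; after the second, "qlusjfvv".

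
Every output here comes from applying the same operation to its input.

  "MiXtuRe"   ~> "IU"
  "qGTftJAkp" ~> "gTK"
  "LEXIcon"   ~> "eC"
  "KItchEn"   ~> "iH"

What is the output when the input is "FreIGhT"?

Rg

The transformation: flip the case of every letter, then keep one character in every 3, starting at position 2 (positions 2nd, 5th, 8th, ...).
Working it through for "FreIGhT": intermediate "fREigHt", final "Rg".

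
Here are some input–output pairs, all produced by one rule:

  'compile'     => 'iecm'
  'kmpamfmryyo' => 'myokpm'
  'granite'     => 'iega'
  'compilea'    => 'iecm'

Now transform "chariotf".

itca

Rule — keep every other character starting from the first (positions 1st, 3rd, 5th, ...), then swap the front and back halves of the string.
For "chariotf", step one produces "cait"; step two turns that into "itca".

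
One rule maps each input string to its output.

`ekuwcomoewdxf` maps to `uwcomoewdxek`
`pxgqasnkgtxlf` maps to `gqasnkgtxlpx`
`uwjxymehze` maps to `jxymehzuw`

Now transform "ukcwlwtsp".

Looking at the pairs, the operation is to delete the last character, then move the first 2 characters to the end (rotate left by 2).
Starting from "ukcwlwtsp": after the first operation, "ukcwlwts"; after the second, "cwlwtsuk".

cwlwtsuk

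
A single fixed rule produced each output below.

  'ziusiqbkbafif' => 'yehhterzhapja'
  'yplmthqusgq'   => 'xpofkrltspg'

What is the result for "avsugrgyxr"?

The pattern: take characters alternately from the front and the back (1st, last, 2nd, 2nd-last, ...), then shift every letter 1 place backward in the alphabet (wrapping around).
Starting from "avsugrgyxr": after the first operation, "arvxsyuggr"; after the second, "zquwrxtffq".

zquwrxtffq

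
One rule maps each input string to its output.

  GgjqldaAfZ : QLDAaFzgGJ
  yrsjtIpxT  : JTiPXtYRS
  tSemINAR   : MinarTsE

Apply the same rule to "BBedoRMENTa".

Looking at the pairs, the operation is to move the first 3 characters to the end (rotate left by 3), then flip the case of every letter.
Working it through for "BBedoRMENTa": intermediate "doRMENTaBBe", final "DOrmentAbbE".
(Check on "GgjqldaAfZ": → "qldaAfZGgj" → "QLDAaFzgGJ" ✓)

DOrmentAbbE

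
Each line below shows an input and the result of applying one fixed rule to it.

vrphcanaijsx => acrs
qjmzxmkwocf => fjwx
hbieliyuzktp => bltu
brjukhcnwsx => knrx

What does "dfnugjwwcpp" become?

fgpw

The rule is to keep one character in every 3, starting at position 2 (positions 2nd, 5th, 8th, ...), then sort the characters into alphabetical order.
"dfnugjwwcpp" → "fgwp" → "fgpw".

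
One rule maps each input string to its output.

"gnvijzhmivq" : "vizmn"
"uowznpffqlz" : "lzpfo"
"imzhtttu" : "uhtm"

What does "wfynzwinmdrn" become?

The transformation: keep every other character starting from the second (positions 2nd, 4th, 6th, ...), then swap the first and last characters.
"wfynzwinmdrn" → "nnwndf".

nnwndf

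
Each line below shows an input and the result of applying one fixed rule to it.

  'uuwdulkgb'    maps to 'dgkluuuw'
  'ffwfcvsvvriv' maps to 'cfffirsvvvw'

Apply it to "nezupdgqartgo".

adeggnpqrtuz

In each case the input is transformed by: delete the last character, then sort the characters into alphabetical order.
For "nezupdgqartgo", step one produces "nezupdgqartg"; step two turns that into "adeggnpqrtuz".
(Check on "uuwdulkgb": → "uuwdulkg" → "dgkluuuw" ✓)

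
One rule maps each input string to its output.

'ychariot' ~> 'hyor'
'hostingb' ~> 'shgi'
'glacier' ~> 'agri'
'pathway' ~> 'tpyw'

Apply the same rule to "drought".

Each output is the input with this applied: keep every other character starting from the first (positions 1st, 3rd, 5th, ...), then swap each adjacent pair of characters (1↔2, 3↔4, ...).
Starting from "drought": after the first operation, "dogt"; after the second, "odtg".

odtg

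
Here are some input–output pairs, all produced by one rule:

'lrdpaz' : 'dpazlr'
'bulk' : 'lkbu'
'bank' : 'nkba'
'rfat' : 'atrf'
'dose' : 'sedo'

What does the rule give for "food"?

Rule — move the first 2 characters to the end (rotate left by 2).
"food" → "odfo".

odfo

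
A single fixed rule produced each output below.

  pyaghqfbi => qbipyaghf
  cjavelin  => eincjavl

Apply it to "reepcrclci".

What's happening: move the last 3 characters to the front (rotate right by 3), then swap the first and last characters.
For "reepcrclci", step one produces "lcireepcrc"; step two turns that into "ccireepcrl".

ccireepcrl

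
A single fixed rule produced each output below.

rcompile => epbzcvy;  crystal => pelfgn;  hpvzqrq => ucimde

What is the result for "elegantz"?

ryrtnag

Looking at the pairs, the operation is to shift every letter 13 places forward in the alphabet (wrapping around) — i.e. ROT13, then delete the last character.
Starting from "elegantz": after the first operation, "ryrtnagm"; after the second, "ryrtnag".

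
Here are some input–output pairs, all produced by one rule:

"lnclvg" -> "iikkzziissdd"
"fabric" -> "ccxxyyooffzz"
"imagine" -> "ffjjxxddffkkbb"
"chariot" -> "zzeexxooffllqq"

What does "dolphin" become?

The rule is to double every character, then shift every letter 3 places backward in the alphabet (wrapping around).
Working it through for "dolphin": intermediate "ddoollpphhiinn", final "aalliimmeeffkk".

aalliimmeeffkk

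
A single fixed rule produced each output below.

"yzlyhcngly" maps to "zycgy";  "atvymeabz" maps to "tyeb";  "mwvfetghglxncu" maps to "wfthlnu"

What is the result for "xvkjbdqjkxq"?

The transformation: keep every other character starting from the second (positions 2nd, 4th, 6th, ...).
So "xvkjbdqjkxq" becomes "vjdjx".

vjdjx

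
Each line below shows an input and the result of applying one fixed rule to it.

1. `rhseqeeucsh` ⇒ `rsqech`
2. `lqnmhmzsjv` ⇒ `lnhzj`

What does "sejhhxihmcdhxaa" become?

sjhimdxa

The pattern: keep every other character starting from the first (positions 1st, 3rd, 5th, ...).
For "sejhhxihmcdhxaa" the result is "sjhimdxa".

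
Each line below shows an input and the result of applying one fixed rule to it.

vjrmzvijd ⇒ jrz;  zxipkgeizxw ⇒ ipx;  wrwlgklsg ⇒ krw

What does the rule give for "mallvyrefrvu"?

Rule — sort the characters into alphabetical order, then keep one character in every 3, starting at position 3 (positions 3rd, 6th, 9th, ...).
For "mallvyrefrvu", step one produces "aefllmrruvvy"; step two turns that into "fmuy".

fmuy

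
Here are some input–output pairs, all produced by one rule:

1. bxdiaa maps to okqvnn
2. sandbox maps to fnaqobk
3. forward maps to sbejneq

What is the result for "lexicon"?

What's happening: shift every letter 13 places forward in the alphabet (wrapping around) — i.e. ROT13.
Applying that to "lexicon" gives "yrkvpba".

yrkvpba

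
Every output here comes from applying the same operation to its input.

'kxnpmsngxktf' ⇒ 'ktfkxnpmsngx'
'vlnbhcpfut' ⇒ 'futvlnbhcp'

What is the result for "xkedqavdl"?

Looking at the pairs, the operation is to move the last 3 characters to the front (rotate right by 3).
"xkedqavdl" → "vdlxkedqa".

vdlxkedqa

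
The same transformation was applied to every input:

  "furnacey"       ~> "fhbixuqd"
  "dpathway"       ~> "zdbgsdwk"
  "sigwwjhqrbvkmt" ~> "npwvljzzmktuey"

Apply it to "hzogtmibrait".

dlwkcrjwpleu

The pattern: move the last 3 characters to the front (rotate right by 3), then shift every letter 3 places forward in the alphabet (wrapping around).
Starting from "hzogtmibrait": after the first operation, "aithzogtmibr"; after the second, "dlwkcrjwpleu".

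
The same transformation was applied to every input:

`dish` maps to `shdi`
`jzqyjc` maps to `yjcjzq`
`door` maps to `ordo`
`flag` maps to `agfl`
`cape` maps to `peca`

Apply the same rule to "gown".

The pattern: swap the front and back halves of the string.
On "gown" that produces "wngo".

wngo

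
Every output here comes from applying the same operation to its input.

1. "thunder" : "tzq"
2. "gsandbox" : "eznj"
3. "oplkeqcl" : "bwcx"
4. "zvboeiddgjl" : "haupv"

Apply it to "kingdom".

usa

Looking at the pairs, the operation is to keep every other character starting from the second (positions 2nd, 4th, 6th, ...), then shift every letter 12 places forward in the alphabet (wrapping around).
Starting from "kingdom": after the first operation, "igo"; after the second, "usa".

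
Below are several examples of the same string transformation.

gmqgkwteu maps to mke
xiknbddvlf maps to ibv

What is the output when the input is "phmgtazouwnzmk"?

htonk

The transformation: keep one character in every 3, starting at position 2 (positions 2nd, 5th, 8th, ...).
So "phmgtazouwnzmk" becomes "htonk".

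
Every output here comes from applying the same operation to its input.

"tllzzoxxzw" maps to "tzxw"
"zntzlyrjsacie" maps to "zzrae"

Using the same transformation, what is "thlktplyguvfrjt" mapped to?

Each output is the input with this applied: keep one character in every 3, starting at position 1 (positions 1st, 4th, 7th, ...).
So "thlktplyguvfrjt" becomes "tklur".

tklur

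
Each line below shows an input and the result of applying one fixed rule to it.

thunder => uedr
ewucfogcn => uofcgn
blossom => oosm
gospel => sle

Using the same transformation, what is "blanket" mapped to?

The transformation: swap each adjacent pair of characters (1↔2, 3↔4, ...), then delete the first 3 characters.
On "blanket": the first step gives "lbnaekt", and the second then gives "aekt".

aekt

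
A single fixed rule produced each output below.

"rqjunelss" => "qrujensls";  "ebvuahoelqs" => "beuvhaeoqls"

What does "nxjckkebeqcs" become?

xncjkkbeqesc

The rule is to swap each adjacent pair of characters (1↔2, 3↔4, ...).
For "nxjckkebeqcs" the result is "xncjkkbeqesc".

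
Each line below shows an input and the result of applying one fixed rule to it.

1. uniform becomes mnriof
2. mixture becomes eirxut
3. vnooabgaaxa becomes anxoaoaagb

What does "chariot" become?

In each case the input is transformed by: take characters alternately from the front and the back (1st, last, 2nd, 2nd-last, ...), then delete the first character.
For "chariot", step one produces "cthoair"; step two turns that into "thoair".

thoair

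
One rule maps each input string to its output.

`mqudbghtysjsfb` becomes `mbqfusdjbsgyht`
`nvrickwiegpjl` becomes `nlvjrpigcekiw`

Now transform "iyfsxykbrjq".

iqyjfrsbxky

The rule is to take characters alternately from the front and the back (1st, last, 2nd, 2nd-last, ...).
So "iyfsxykbrjq" becomes "iqyjfrsbxky".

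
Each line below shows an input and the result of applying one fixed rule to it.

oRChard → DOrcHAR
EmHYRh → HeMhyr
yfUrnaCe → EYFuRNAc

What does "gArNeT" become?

tGaRnE

Rule — move the last character to the front, then flip the case of every letter.
"gArNeT" → "tGaRnE".
(Check on "EmHYRh": → "hEmHYR" → "HeMhyr" ✓)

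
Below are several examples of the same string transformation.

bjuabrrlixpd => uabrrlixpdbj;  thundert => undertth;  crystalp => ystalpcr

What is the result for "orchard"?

Each output is the input with this applied: move the first 2 characters to the end (rotate left by 2).
"orchard" → "chardor".

chardor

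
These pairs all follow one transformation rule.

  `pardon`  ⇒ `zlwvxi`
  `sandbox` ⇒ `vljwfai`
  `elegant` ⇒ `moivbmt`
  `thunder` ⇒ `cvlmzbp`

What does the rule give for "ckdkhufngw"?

lspcnvoeks

In each case the input is transformed by: shift every letter 8 places forward in the alphabet (wrapping around), then move the first 2 characters to the end (rotate left by 2).
Starting from "ckdkhufngw": after the first operation, "kslspcnvoe"; after the second, "lspcnvoeks".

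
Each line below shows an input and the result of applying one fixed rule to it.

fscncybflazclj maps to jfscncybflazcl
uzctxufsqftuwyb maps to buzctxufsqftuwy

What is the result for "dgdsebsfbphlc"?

Looking at the pairs, the operation is to move the last character to the front.
Doing the same to "dgdsebsfbphlc": "cdgdsebsfbphl".

cdgdsebsfbphl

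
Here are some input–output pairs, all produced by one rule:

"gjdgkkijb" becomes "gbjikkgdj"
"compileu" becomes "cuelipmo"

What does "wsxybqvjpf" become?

Looking at the pairs, the operation is to move the first character to the end, then reverse the string.
Starting from "wsxybqvjpf": after the first operation, "sxybqvjpfw"; after the second, "wfpjvqbyxs".

wfpjvqbyxs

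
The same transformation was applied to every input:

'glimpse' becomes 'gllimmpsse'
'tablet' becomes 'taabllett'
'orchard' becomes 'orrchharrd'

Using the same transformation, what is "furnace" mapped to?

fuurnnacce

The transformation: repeat every character 3 times, then keep every other character starting from the second (positions 2nd, 4th, 6th, ...).
Starting from "furnace": after the first operation, "fffuuurrrnnnaaaccceee"; after the second, "fuurnnacce".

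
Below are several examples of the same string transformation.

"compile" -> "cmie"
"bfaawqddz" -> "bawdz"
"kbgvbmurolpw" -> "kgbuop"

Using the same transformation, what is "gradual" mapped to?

Each output is the input with this applied: keep every other character starting from the first (positions 1st, 3rd, 5th, ...).
"gradual" → "gaul".

gaul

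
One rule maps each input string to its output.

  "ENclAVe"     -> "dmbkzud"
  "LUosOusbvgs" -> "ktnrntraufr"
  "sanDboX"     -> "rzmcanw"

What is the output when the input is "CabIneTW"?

bzahmdsv

The pattern: shift every letter 1 place backward in the alphabet (wrapping around), then convert every letter to lowercase.
Applying that to "CabIneTW" gives "bzahmdsv".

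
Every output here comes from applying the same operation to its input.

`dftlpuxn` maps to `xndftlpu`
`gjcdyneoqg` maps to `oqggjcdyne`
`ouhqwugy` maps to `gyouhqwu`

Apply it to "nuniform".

Each output is the input with this applied: swap the front and back halves of the string, then move the first 2 characters to the end (rotate left by 2).
Starting from "nuniform": after the first operation, "formnuni"; after the second, "rmnunifo".

rmnunifo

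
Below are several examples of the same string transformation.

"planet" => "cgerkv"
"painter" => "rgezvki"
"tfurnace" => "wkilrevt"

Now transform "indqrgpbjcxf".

ezhuxisgtawo

The rule is to shift every letter 9 places backward in the alphabet (wrapping around), then swap each adjacent pair of characters (1↔2, 3↔4, ...).
For "indqrgpbjcxf", step one produces "zeuhixgsatow"; step two turns that into "ezhuxisgtawo".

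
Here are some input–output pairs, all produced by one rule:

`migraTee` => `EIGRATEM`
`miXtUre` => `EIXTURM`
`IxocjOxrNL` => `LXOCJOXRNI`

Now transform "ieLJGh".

HELJGI

What's happening: swap the first and last characters, then convert every letter to uppercase.
On "ieLJGh": the first step gives "heLJGi", and the second then gives "HELJGI".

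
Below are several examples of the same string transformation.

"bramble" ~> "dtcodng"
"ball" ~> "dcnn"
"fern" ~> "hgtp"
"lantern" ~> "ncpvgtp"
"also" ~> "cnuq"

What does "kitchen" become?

The transformation: shift every letter 2 places forward in the alphabet (wrapping around).
"kitchen" → "mkvejgp".

mkvejgp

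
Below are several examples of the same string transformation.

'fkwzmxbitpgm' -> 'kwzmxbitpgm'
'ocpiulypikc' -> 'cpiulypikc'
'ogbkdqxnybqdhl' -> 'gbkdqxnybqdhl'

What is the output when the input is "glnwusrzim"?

Looking at the pairs, the operation is to delete the first character.
On "glnwusrzim" that produces "lnwusrzim".

lnwusrzim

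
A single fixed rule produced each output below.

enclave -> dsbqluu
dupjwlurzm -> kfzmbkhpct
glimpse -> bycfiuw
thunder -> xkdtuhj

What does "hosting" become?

Looking at the pairs, the operation is to shift every letter 10 places backward in the alphabet (wrapping around), then move the first character to the end.
Starting from "hosting": after the first operation, "xeijydw"; after the second, "eijydwx".
(Check on "dupjwlurzm": → "tkfzmbkhpc" → "kfzmbkhpct" ✓)

eijydwx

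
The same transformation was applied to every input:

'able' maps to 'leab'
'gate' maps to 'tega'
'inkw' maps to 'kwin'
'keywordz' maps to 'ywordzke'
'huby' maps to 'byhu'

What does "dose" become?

What's happening: move the first 2 characters to the end (rotate left by 2).
Doing the same to "dose": "sedo".

sedo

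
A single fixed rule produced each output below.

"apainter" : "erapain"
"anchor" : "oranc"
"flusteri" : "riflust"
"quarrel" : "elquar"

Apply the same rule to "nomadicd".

cdnomad

Each output is the input with this applied: move the last 2 characters to the front (rotate right by 2), then delete the last character.
"nomadicd" → "cdnomadi" → "cdnomad".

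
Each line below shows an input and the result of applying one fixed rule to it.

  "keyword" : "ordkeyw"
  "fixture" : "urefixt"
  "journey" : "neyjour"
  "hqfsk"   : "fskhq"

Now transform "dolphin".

hindolp

Each output is the input with this applied: move the last 3 characters to the front (rotate right by 3).
"dolphin" → "hindolp".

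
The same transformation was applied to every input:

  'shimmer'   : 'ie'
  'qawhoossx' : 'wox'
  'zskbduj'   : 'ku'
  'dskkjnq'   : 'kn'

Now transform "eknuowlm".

Rule — keep one character in every 3, starting at position 3 (positions 3rd, 6th, 9th, ...).
For "eknuowlm" the result is "nw".

nw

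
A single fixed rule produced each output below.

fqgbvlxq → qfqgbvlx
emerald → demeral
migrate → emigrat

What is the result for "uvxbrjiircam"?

muvxbrjiirca

In each case the input is transformed by: move the last character to the front.
Applying that to "uvxbrjiircam" gives "muvxbrjiirca".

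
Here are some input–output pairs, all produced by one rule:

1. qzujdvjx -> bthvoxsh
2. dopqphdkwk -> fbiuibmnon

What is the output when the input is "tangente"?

Each output is the input with this applied: swap the front and back halves of the string, then shift every letter 2 places backward in the alphabet (wrapping around).
"tangente" → "entetang" → "clrcryle".

clrcryle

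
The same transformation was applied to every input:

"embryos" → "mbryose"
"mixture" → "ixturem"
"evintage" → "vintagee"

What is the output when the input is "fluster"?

Looking at the pairs, the operation is to move the first character to the end.
"fluster" → "lusterf".

lusterf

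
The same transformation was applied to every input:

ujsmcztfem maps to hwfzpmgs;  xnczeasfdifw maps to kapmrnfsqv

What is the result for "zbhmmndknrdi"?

mouzzaqxae

Rule — shift every letter 13 places forward in the alphabet (wrapping around) — i.e. ROT13, then delete the last 2 characters.
On "zbhmmndknrdi": the first step gives "mouzzaqxaeqv", and the second then gives "mouzzaqxae".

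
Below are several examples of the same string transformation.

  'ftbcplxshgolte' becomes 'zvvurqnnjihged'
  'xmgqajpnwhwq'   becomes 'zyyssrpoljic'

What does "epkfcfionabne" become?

rqppmkhhggedc

Each output is the input with this applied: sort the characters into reverse alphabetical order, then shift every letter 2 places forward in the alphabet (wrapping around).
Starting from "epkfcfionabne": after the first operation, "ponnkiffeecba"; after the second, "rqppmkhhggedc".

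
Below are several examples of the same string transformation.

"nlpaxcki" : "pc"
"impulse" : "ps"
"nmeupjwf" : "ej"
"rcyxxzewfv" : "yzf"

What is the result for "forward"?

rr

In each case the input is transformed by: keep one character in every 3, starting at position 3 (positions 3rd, 6th, 9th, ...).
Doing the same to "forward": "rr".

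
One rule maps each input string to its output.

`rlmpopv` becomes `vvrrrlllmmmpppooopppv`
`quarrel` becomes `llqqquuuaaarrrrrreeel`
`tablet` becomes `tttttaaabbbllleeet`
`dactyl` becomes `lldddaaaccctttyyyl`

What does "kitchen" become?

The rule is to repeat every character 3 times, then move the last 2 characters to the front (rotate right by 2).
Starting from "kitchen": after the first operation, "kkkiiitttccchhheeennn"; after the second, "nnkkkiiitttccchhheeen".

nnkkkiiitttccchhheeen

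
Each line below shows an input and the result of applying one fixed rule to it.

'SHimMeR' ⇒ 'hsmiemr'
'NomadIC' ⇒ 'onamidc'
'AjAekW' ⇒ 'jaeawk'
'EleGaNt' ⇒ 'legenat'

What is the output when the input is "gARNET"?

What's happening: swap each adjacent pair of characters (1↔2, 3↔4, ...), then convert every letter to lowercase.
Doing the same to "gARNET": "agnrte".

agnrte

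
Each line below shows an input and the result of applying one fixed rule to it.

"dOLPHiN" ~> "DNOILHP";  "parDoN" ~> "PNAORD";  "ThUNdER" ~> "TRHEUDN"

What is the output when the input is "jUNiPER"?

The pattern: take characters alternately from the front and the back (1st, last, 2nd, 2nd-last, ...), then convert every letter to uppercase.
Applying both steps to "jUNiPER": "jRUENPi", then "JRUENPI".

JRUENPI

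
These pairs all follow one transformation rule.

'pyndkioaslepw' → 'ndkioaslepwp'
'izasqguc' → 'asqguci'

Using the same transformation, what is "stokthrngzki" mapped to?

The pattern: move the first 2 characters to the end (rotate left by 2), then delete the last character.
For "stokthrngzki", step one produces "okthrngzkist"; step two turns that into "okthrngzkis".

okthrngzkis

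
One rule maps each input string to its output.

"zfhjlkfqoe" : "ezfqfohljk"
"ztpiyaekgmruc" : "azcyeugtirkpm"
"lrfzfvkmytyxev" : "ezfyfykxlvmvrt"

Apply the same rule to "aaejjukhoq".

auaqeohkjj

Looking at the pairs, the operation is to sort the characters into alphabetical order, then take characters alternately from the front and the back (1st, last, 2nd, 2nd-last, ...).
Working it through for "aaejjukhoq": intermediate "aaehjjkoqu", final "auaqeohkjj".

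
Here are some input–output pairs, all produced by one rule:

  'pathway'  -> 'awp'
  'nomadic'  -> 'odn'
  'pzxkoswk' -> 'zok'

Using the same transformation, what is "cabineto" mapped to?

The rule is to move the first character to the end, then keep one character in every 3, starting at position 1 (positions 1st, 4th, 7th, ...).
Applying both steps to "cabineto": "abinetoc", then "ano".

ano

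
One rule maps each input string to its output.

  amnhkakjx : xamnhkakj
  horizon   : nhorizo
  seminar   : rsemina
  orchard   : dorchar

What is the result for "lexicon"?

What's happening: move the last character to the front.
Applying that to "lexicon" gives "nlexico".

nlexico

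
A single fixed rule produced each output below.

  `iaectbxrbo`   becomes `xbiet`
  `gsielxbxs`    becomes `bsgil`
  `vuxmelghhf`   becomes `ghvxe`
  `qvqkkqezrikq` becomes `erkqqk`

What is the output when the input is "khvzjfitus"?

iukvj

In each case the input is transformed by: keep every other character starting from the first (positions 1st, 3rd, 5th, ...), then move the first 3 characters to the end (rotate left by 3).
"khvzjfitus" → "kvjiu" → "iukvj".
(Check on "iaectbxrbo": → "ietxb" → "xbiet" ✓)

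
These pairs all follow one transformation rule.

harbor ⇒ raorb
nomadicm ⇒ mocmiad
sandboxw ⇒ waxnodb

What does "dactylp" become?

The pattern: take characters alternately from the front and the back (1st, last, 2nd, 2nd-last, ...), then delete the first character.
So "dactylp" becomes "palcyt".

palcyt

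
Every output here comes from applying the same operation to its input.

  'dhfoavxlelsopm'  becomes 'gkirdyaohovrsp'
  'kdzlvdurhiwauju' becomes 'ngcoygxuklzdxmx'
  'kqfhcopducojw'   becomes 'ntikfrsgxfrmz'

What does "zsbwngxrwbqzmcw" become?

cvezqjauzetcpfz

Rule — shift every letter 3 places forward in the alphabet (wrapping around).
On "zsbwngxrwbqzmcw" that produces "cvezqjauzetcpfz".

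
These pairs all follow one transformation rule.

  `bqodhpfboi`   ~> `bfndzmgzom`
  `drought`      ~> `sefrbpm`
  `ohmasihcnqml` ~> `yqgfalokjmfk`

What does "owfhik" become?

fgimud

Each output is the input with this applied: shift every letter 2 places backward in the alphabet (wrapping around), then move the first 3 characters to the end (rotate left by 3).
Working it through for "owfhik": intermediate "mudfgi", final "fgimud".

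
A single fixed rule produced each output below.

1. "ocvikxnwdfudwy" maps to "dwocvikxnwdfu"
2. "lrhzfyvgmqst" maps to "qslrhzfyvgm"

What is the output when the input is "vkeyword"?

The rule is to delete the last character, then move the last 2 characters to the front (rotate right by 2).
On "vkeyword" that produces "orvkeyw".
(Check on "ocvikxnwdfudwy": → "ocvikxnwdfudw" → "dwocvikxnwdfu" ✓)

orvkeyw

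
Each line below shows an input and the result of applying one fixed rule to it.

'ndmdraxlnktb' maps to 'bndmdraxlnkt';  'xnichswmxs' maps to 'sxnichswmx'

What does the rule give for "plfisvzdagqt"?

tplfisvzdagq

The transformation: move the last character to the front.
On "plfisvzdagqt" that produces "tplfisvzdagq".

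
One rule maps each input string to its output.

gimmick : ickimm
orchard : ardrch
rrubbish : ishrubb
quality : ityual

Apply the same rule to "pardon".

donar

Looking at the pairs, the operation is to delete the first character, then move the last 3 characters to the front (rotate right by 3).
Working it through for "pardon": intermediate "ardon", final "donar".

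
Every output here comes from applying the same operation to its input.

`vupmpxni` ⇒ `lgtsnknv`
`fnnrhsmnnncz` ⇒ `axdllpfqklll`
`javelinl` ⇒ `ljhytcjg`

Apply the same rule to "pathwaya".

The transformation: move the last 2 characters to the front (rotate right by 2), then shift every letter 2 places backward in the alphabet (wrapping around).
Working it through for "pathwaya": intermediate "yapathwa", final "wynyrfuy".

wynyrfuy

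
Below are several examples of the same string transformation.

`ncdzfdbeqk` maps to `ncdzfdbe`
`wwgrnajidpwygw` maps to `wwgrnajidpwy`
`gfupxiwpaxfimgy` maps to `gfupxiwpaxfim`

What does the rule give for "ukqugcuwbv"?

Rule — delete the last 2 characters.
For "ukqugcuwbv" the result is "ukqugcuw".

ukqugcuw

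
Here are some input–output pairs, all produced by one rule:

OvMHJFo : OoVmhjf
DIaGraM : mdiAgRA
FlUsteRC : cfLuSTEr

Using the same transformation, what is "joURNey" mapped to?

Looking at the pairs, the operation is to move the last character to the front, then flip the case of every letter.
On "joURNey": the first step gives "yjoURNe", and the second then gives "YJOurnE".

YJOurnE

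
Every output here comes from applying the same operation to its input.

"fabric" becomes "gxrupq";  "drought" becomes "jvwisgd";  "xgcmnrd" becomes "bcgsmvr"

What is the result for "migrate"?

The rule is to shift every letter 11 places backward in the alphabet (wrapping around), then move the first 3 characters to the end (rotate left by 3).
So "migrate" becomes "gpitbxv".

gpitbxv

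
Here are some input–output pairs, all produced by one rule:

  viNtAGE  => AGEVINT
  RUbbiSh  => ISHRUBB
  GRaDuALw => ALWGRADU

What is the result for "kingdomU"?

Looking at the pairs, the operation is to move the last 3 characters to the front (rotate right by 3), then convert every letter to uppercase.
Starting from "kingdomU": after the first operation, "omUkingd"; after the second, "OMUKINGD".

OMUKINGD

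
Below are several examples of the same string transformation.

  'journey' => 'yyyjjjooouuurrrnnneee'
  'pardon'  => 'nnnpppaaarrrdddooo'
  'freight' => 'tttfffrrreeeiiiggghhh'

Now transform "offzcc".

The rule is to move the last character to the front, then repeat every character 3 times.
For "offzcc", step one produces "coffzc"; step two turns that into "cccoooffffffzzzccc".

cccoooffffffzzzccc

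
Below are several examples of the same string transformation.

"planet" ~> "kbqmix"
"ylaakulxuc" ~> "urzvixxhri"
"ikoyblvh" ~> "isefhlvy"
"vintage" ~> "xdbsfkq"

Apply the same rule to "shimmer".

In each case the input is transformed by: shift every letter 3 places backward in the alphabet (wrapping around), then move the last 3 characters to the front (rotate right by 3).
"shimmer" → "pefjjbo" → "jbopefj".

jbopefj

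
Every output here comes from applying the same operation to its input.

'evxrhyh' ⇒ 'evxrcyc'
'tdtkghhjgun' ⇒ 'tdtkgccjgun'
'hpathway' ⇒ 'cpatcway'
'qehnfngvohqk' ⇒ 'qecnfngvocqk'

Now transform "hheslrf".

cceslrf

The rule is to replace every "h" with "c".
On "hheslrf" that produces "cceslrf".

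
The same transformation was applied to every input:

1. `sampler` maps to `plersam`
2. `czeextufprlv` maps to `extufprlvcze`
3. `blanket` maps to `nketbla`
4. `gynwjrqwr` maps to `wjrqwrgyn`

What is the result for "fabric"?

ricfab

The transformation: move the first 3 characters to the end (rotate left by 3).
On "fabric" that produces "ricfab".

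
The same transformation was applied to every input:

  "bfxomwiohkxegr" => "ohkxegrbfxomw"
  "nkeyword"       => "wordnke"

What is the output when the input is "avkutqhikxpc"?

hikxpcavkut

Looking at the pairs, the operation is to swap the front and back halves of the string, then delete the last character.
Applying both steps to "avkutqhikxpc": "hikxpcavkutq", then "hikxpcavkut".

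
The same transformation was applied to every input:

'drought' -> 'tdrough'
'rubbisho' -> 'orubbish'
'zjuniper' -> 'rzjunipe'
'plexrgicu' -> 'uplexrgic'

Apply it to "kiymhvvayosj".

jkiymhvvayos

What's happening: move the last character to the front.
So "kiymhvvayosj" becomes "jkiymhvvayos".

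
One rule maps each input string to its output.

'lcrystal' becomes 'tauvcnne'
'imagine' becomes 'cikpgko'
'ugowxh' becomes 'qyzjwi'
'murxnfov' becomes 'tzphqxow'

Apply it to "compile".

The transformation: move the first 2 characters to the end (rotate left by 2), then shift every letter 2 places forward in the alphabet (wrapping around).
Working it through for "compile": intermediate "mpileco", final "orkngeq".

orkngeq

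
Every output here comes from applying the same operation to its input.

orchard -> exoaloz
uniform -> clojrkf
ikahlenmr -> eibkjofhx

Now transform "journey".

okbvglr

Rule — move the first 3 characters to the end (rotate left by 3), then shift every letter 3 places backward in the alphabet (wrapping around).
So "journey" becomes "okbvglr".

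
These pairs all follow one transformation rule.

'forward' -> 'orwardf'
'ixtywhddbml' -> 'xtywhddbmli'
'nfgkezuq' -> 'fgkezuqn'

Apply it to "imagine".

Looking at the pairs, the operation is to move the first character to the end.
So "imagine" becomes "maginei".

maginei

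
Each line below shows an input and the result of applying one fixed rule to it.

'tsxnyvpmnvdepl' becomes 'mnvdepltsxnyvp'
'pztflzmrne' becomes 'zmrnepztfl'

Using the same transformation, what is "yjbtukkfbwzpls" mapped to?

fbwzplsyjbtukk

The pattern: swap the front and back halves of the string.
So "yjbtukkfbwzpls" becomes "fbwzplsyjbtukk".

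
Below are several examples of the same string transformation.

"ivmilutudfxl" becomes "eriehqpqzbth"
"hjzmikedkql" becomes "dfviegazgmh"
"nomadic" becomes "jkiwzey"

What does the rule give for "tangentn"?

The pattern: shift every letter 4 places backward in the alphabet (wrapping around).
For "tangentn" the result is "pwjcajpj".

pwjcajpj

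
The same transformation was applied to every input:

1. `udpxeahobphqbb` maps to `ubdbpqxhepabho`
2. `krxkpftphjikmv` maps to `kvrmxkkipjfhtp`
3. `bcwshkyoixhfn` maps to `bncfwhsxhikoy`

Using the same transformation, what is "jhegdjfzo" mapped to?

What's happening: take characters alternately from the front and the back (1st, last, 2nd, 2nd-last, ...).
On "jhegdjfzo" that produces "johzefgjd".

johzefgjd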